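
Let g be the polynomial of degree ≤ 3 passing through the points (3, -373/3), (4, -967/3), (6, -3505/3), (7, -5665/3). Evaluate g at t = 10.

-17005/3

Using the Lagrange interpolation formula with nodes 3, 4, 6, 7:
  L_0(t) = (t - 4)(t - 6)(t - 7) / -12
  L_1(t) = (t - 3)(t - 6)(t - 7) / 6
  L_2(t) = (t - 3)(t - 4)(t - 7) / -6
  L_3(t) = (t - 3)(t - 4)(t - 6) / 12
Then g(t) = -373/3·L_0(t) - 967/3·L_1(t) - 3505/3·L_2(t) - 5665/3·L_3(t).
Expanding and collecting terms gives g(t) = -6t^3 + 3t^2 + 3t + 5/3.
Evaluating at t = 10: g(10) = -17005/3.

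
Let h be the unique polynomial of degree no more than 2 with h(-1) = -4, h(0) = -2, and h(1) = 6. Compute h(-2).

0

Forward differences of the values at u = -1, 0, 1:
  h  : -4  -2  6
  Δ  : 2  8
  Δ^2: 6
The second differences are constant, confirming degree 2.
Interpolating (Newton forward form) and evaluating at u = -2 gives h(-2) = 0.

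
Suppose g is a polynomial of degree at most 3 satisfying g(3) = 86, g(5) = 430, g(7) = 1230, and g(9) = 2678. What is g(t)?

g(t) = 4t^3 - 3t^2 + 5

Write g(t) = at^3 + bt^2 + ct + d. Substituting each data point gives a linear system:
  27a + 9b + 3c + d = 86
  125a + 25b + 5c + d = 430
  343a + 49b + 7c + d = 1230
  729a + 81b + 9c + d = 2678
Solving the system yields a = 4, b = -3, c = 0, d = 5.
So g(t) = 4t³ - 3t² + 5.
Check: g(3) = 86. ✓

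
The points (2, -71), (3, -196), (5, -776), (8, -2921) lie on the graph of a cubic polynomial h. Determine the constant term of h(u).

-1

Write h(u) = au^3 + bu^2 + cu + d. Substituting each data point gives a linear system:
  8a + 4b + 2c + d = -71
  27a + 9b + 3c + d = -196
  125a + 25b + 5c + d = -776
  512a + 64b + 8c + d = -2921
Solving the system yields a = -5, b = -5, c = -5, d = -1.
So h(u) = -5u^3 - 5u^2 - 5u - 1.
The constant term is -1.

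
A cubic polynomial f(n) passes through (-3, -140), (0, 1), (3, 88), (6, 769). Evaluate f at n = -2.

-47

Forward differences of the values at n = -3, 0, 3, 6:
  f  : -140  1  88  769
  Δ  : 141  87  681
  Δ^2: -54  594
  Δ^3: 648
The third differences are constant, confirming degree 3.
Interpolating (Newton forward form) and evaluating at n = -2 gives f(-2) = -47.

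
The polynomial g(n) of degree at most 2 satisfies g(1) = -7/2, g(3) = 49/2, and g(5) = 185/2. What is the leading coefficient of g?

Write g(n) = an^2 + bn + c. Substituting each data point gives a linear system:
  a + b + c = -7/2
  9a + 3b + c = 49/2
  25a + 5b + c = 185/2
Solving the system yields a = 5, b = -6, c = -5/2.
So g(n) = 5n^2 - 6n - 5/2.
The leading coefficient is 5.

5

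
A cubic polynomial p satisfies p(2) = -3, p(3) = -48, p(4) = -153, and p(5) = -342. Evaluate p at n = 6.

-639

Using the Lagrange interpolation formula with nodes 2, 3, 4, 5:
  L_0(n) = (n - 3)(n - 4)(n - 5) / -6
  L_1(n) = (n - 2)(n - 4)(n - 5) / 2
  L_2(n) = (n - 2)(n - 3)(n - 5) / -2
  L_3(n) = (n - 2)(n - 3)(n - 4) / 6
Then p(n) = -3·L_0(n) - 48·L_1(n) - 153·L_2(n) - 342·L_3(n).
Expanding and collecting terms gives p(n) = -4n^3 + 6n^2 + n + 3.
Evaluating at n = 6: p(6) = -639.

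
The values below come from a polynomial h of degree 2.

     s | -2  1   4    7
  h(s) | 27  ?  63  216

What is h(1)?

0

On equispaced nodes a degree-2 polynomial has vanishing third forward difference, so
  - h(-2) + 3·h(1) - 3·h(4) + h(7) = 0.
Substituting the known values and solving for h(1):
  3·h(1) = 0
  h(1) = 0.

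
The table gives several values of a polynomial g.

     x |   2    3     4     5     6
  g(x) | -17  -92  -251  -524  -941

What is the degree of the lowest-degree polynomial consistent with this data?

Forward differences of the values at x = 2, 3, 4, 5, 6:
  g  : -17  -92  -251  -524  -941
  Δ  : -75  -159  -273  -417
  Δ^2: -84  -114  -144
  Δ^3: -30  -30
  Δ^4: 0
The third differences are constant (-30) and nonzero, while all higher differences vanish, so the minimal degree is 3.

3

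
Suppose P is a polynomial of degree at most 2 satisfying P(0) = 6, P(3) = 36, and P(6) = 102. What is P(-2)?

6

Forward differences of the values at u = 0, 3, 6:
  P  : 6  36  102
  Δ  : 30  66
  Δ^2: 36
The second differences are constant, confirming degree 2.
Interpolating (Newton forward form) and evaluating at u = -2 gives P(-2) = 6.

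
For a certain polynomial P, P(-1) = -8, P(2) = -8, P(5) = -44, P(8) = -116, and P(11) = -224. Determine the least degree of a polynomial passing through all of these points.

Forward differences of the values at n = -1, 2, 5, 8, 11:
  P  : -8  -8  -44  -116  -224
  Δ  : 0  -36  -72  -108
  Δ^2: -36  -36  -36
  Δ^3: 0  0
  Δ^4: 0
The second differences are constant (-36) and nonzero, while all higher differences vanish, so the minimal degree is 2.

2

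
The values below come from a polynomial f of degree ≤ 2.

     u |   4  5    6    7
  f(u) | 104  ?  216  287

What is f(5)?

155

On equispaced nodes a degree-2 polynomial has vanishing third forward difference, so
  - f(4) + 3·f(5) - 3·f(6) + f(7) = 0.
Substituting the known values and solving for f(5):
  3·f(5) = 465
  f(5) = 155.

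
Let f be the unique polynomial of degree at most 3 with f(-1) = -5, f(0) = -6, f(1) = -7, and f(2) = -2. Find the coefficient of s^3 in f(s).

Write f(s) = as^3 + bs^2 + cs + d. Substituting each data point gives a linear system:
  -a + b - c + d = -5
  d = -6
  a + b + c + d = -7
  8a + 4b + 2c + d = -2
Solving the system yields a = 1, b = 0, c = -2, d = -6.
So f(s) = s^3 - 2s - 6.
The leading coefficient is 1.

1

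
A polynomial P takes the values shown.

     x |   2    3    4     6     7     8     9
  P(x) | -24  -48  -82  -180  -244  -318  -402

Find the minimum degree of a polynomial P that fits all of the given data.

2

Divided differences on the nodes 2, 3, 4, 6, 7, 8, 9:
  order 0: -24  -48  -82  -180  -244  -318  -402
  order 1: -24  -34  -49  -64  -74  -84
  order 2: -5  -5  -5  -5  -5
  order 3: 0  0  0  0
  order 4: 0  0  0
  order 5: 0  0
  order 6: 0
The order-2 divided differences are all -5 (nonzero) and every higher order vanishes, so the data lies on a polynomial of degree exactly 2.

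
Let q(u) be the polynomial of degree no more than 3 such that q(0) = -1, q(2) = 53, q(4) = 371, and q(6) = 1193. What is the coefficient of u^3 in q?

5

Write q(u) = au^3 + bu^2 + cu + d. Substituting each data point gives a linear system:
  d = -1
  8a + 4b + 2c + d = 53
  64a + 16b + 4c + d = 371
  216a + 36b + 6c + d = 1193
Solving the system yields a = 5, b = 3, c = 1, d = -1.
So q(u) = 5u³ + 3u² + u - 1.
The leading coefficient is 5.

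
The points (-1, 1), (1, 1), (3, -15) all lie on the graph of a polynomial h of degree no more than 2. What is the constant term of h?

3

Write h(n) = an^2 + bn + c. Substituting each data point gives a linear system:
  a - b + c = 1
  a + b + c = 1
  9a + 3b + c = -15
Solving the system yields a = -2, b = 0, c = 3.
So h(n) = -2n^2 + 3.
The constant term is 3.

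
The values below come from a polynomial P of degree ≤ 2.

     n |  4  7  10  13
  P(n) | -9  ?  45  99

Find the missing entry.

9

The 3 known points determine the degree-2 polynomial uniquely.
Write P(n) = an^2 + bn + c. Substituting each data point gives a linear system:
  16a + 4b + c = -9
  100a + 10b + c = 45
  169a + 13b + c = 99
Solving the system yields a = 1, b = -5, c = -5.
So P(n) = n^2 - 5n - 5.
Then P(7) = 9.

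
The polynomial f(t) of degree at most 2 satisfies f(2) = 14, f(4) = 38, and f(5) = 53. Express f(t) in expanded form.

Using the Lagrange interpolation formula with nodes 2, 4, 5:
  L_0(t) = (t - 4)(t - 5) / 6
  L_1(t) = (t - 2)(t - 5) / -2
  L_2(t) = (t - 2)(t - 4) / 3
Then f(t) = 14·L_0(t) + 38·L_1(t) + 53·L_2(t).
Expanding and collecting terms gives f(t) = t² + 6t - 2.
Check: f(2) = 14. ✓

f(t) = t^2 + 6t - 2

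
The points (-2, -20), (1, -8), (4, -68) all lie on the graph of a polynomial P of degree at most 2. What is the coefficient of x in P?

0

Write P(x) = ax^2 + bx + c. Substituting each data point gives a linear system:
  4a - 2b + c = -20
  a + b + c = -8
  16a + 4b + c = -68
Solving the system yields a = -4, b = 0, c = -4.
So P(x) = -4x² - 4.
The coefficient of x is 0.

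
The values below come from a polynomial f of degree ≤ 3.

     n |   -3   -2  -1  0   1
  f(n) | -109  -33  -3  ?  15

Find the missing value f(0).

5

On equispaced nodes a degree-3 polynomial has vanishing fourth forward difference, so
  f(-3) - 4·f(-2) + 6·f(-1) - 4·f(0) + f(1) = 0.
Substituting the known values and solving for f(0):
  -4·f(0) = -20
  f(0) = 5.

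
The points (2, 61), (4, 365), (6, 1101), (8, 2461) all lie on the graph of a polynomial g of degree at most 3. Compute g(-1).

-5

Write g(s) = as^3 + bs^2 + cs + d. Substituting each data point gives a linear system:
  8a + 4b + 2c + d = 61
  64a + 16b + 4c + d = 365
  216a + 36b + 6c + d = 1101
  512a + 64b + 8c + d = 2461
Solving the system yields a = 4, b = 6, c = 4, d = -3.
So g(s) = 4s^3 + 6s^2 + 4s - 3.
Then g(-1) = -5.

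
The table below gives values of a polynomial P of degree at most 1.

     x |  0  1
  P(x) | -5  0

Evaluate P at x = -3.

-20

Write P(x) = ax + b. Substituting each data point gives a linear system:
  b = -5
  a + b = 0
Solving the system yields a = 5, b = -5.
So P(x) = 5x - 5.
Then P(-3) = -20.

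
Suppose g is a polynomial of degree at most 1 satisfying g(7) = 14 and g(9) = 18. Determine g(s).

g(s) = 2s

Using the Lagrange interpolation formula with nodes 7, 9:
  L_0(s) = (s - 9) / -2
  L_1(s) = (s - 7) / 2
Then g(s) = 14·L_0(s) + 18·L_1(s).
Expanding and collecting terms gives g(s) = 2s.
Check: g(9) = 18. ✓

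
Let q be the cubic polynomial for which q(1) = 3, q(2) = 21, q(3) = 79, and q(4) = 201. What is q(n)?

q(n) = 4n^3 - 4n^2 + 2n + 1

Using the Lagrange interpolation formula with nodes 1, 2, 3, 4:
  L_0(n) = (n - 2)(n - 3)(n - 4) / -6
  L_1(n) = (n - 1)(n - 3)(n - 4) / 2
  L_2(n) = (n - 1)(n - 2)(n - 4) / -2
  L_3(n) = (n - 1)(n - 2)(n - 3) / 6
Then q(n) = 3·L_0(n) + 21·L_1(n) + 79·L_2(n) + 201·L_3(n).
Expanding and collecting terms gives q(n) = 4n^3 - 4n^2 + 2n + 1.
Check: q(2) = 21. ✓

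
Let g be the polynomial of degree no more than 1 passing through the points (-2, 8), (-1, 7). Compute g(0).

Write g(t) = at + b. Substituting each data point gives a linear system:
  -2a + b = 8
  -a + b = 7
Solving the system yields a = -1, b = 6.
So g(t) = -t + 6.
Then g(0) = 6.

6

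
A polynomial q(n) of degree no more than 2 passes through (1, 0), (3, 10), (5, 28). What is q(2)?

4

Using the Lagrange interpolation formula with nodes 1, 3, 5:
  L_0(n) = (n - 3)(n - 5) / 8
  L_1(n) = (n - 1)(n - 5) / -4
  L_2(n) = (n - 1)(n - 3) / 8
Then q(n) = 0·L_0(n) + 10·L_1(n) + 28·L_2(n).
Expanding and collecting terms gives q(n) = n^2 + n - 2.
Evaluating at n = 2: q(2) = 4.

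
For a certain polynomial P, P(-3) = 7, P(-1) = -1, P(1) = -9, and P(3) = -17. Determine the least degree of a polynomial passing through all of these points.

1

Forward differences of the values at x = -3, -1, 1, 3:
  P  : 7  -1  -9  -17
  Δ  : -8  -8  -8
  Δ^2: 0  0
  Δ^3: 0
The first differences are constant (-8) and nonzero, while all higher differences vanish, so the minimal degree is 1.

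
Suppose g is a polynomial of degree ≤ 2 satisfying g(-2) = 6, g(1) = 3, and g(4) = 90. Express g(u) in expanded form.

Using the Lagrange interpolation formula with nodes -2, 1, 4:
  L_0(u) = (u - 1)(u - 4) / 18
  L_1(u) = (u + 2)(u - 4) / -9
  L_2(u) = (u + 2)(u - 1) / 18
Then g(u) = 6·L_0(u) + 3·L_1(u) + 90·L_2(u).
Expanding and collecting terms gives g(u) = 5u^2 + 4u - 6.
Check: g(4) = 90. ✓

g(u) = 5u^2 + 4u - 6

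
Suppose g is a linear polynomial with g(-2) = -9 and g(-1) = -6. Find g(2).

Using the Lagrange interpolation formula with nodes -2, -1:
  L_0(s) = (s + 1) / -1
  L_1(s) = (s + 2) / 1
Then g(s) = -9·L_0(s) - 6·L_1(s).
Expanding and collecting terms gives g(s) = 3s - 3.
Evaluating at s = 2: g(2) = 3.

3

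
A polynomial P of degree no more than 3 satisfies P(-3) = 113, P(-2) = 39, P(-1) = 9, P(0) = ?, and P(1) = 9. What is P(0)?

5

The 4 known points determine the degree-3 polynomial uniquely.
Write P(s) = as^3 + bs^2 + cs + d. Substituting each data point gives a linear system:
  -27a + 9b - 3c + d = 113
  -8a + 4b - 2c + d = 39
  -a + b - c + d = 9
  a + b + c + d = 9
Solving the system yields a = -3, b = 4, c = 3, d = 5.
So P(s) = -3s³ + 4s² + 3s + 5.
Then P(0) = 5.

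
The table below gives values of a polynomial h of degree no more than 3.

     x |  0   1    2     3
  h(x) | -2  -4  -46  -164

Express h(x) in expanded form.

Write h(x) = ax^3 + bx^2 + cx + d. Substituting each data point gives a linear system:
  d = -2
  a + b + c + d = -4
  8a + 4b + 2c + d = -46
  27a + 9b + 3c + d = -164
Solving the system yields a = -6, b = -2, c = 6, d = -2.
So h(x) = -6x^3 - 2x^2 + 6x - 2.
Check: h(1) = -4. ✓

h(x) = -6x^3 - 2x^2 + 6x - 2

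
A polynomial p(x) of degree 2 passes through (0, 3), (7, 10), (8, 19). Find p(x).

p(x) = x^2 - 6x + 3

Write p(x) = ax^2 + bx + c. Substituting each data point gives a linear system:
  c = 3
  49a + 7b + c = 10
  64a + 8b + c = 19
Solving the system yields a = 1, b = -6, c = 3.
So p(x) = x^2 - 6x + 3.
Check: p(8) = 19. ✓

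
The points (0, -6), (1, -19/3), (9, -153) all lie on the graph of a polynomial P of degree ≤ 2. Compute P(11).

Using the Lagrange interpolation formula with nodes 0, 1, 9:
  L_0(n) = (n - 1)(n - 9) / 9
  L_1(n) = n(n - 9) / -8
  L_2(n) = n(n - 1) / 72
Then P(n) = -6·L_0(n) - 19/3·L_1(n) - 153·L_2(n).
Expanding and collecting terms gives P(n) = -2n² + (5/3)n - 6.
Evaluating at n = 11: P(11) = -689/3.

-689/3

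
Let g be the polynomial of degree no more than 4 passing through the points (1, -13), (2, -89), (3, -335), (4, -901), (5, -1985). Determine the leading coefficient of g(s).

Write g(s) = as^4 + bs^3 + cs^2 + ds + e. Substituting each data point gives a linear system:
  a + b + c + d + e = -13
  16a + 8b + 4c + 2d + e = -89
  81a + 27b + 9c + 3d + e = -335
  256a + 64b + 16c + 4d + e = -901
  625a + 125b + 25c + 5d + e = -1985
Solving the system yields a = -2, b = -5, c = -5, d = 4, e = -5.
So g(s) = -2s^4 - 5s^3 - 5s^2 + 4s - 5.
The leading coefficient is -2.

-2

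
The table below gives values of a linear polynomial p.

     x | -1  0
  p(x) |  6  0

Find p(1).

Using the Lagrange interpolation formula with nodes -1, 0:
  L_0(x) = x / -1
  L_1(x) = (x + 1) / 1
Then p(x) = 6·L_0(x) + 0·L_1(x).
Expanding and collecting terms gives p(x) = -6x.
Evaluating at x = 1: p(1) = -6.

-6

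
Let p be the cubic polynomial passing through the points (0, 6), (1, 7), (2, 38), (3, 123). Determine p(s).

p(s) = 4s^3 + 3s^2 - 6s + 6

Write p(s) = as^3 + bs^2 + cs + d. Substituting each data point gives a linear system:
  d = 6
  a + b + c + d = 7
  8a + 4b + 2c + d = 38
  27a + 9b + 3c + d = 123
Solving the system yields a = 4, b = 3, c = -6, d = 6.
So p(s) = 4s^3 + 3s^2 - 6s + 6.
Check: p(0) = 6. ✓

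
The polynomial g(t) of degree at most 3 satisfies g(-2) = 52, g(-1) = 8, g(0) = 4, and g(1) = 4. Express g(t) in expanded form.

g(t) = -6t^3 + 2t^2 + 4t + 4

Write g(t) = at^3 + bt^2 + ct + d. Substituting each data point gives a linear system:
  -8a + 4b - 2c + d = 52
  -a + b - c + d = 8
  d = 4
  a + b + c + d = 4
Solving the system yields a = -6, b = 2, c = 4, d = 4.
So g(t) = -6t^3 + 2t^2 + 4t + 4.
Check: g(-1) = 8. ✓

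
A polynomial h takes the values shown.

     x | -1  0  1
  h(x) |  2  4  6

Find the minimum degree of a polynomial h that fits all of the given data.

Forward differences of the values at x = -1, 0, 1:
  h  : 2  4  6
  Δ  : 2  2
  Δ^2: 0
The first differences are constant (2) and nonzero, while all higher differences vanish, so the minimal degree is 1.

1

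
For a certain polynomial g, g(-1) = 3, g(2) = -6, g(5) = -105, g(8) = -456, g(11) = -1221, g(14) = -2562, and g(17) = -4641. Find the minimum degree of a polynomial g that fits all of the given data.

3

Forward differences of the values at x = -1, 2, 5, 8, 11, 14, 17:
  g  : 3  -6  -105  -456  -1221  -2562  -4641
  Δ  : -9  -99  -351  -765  -1341  -2079
  Δ^2: -90  -252  -414  -576  -738
  Δ^3: -162  -162  -162  -162
  Δ^4: 0  0  0
  Δ^5: 0  0
  Δ^6: 0
The third differences are constant (-162) and nonzero, while all higher differences vanish, so the minimal degree is 3.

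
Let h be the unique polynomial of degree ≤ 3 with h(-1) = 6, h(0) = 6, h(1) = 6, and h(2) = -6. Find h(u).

Write h(u) = au^3 + bu^2 + cu + d. Substituting each data point gives a linear system:
  -a + b - c + d = 6
  d = 6
  a + b + c + d = 6
  8a + 4b + 2c + d = -6
Solving the system yields a = -2, b = 0, c = 2, d = 6.
So h(u) = -2u^3 + 2u + 6.
Check: h(2) = -6. ✓

h(u) = -2u^3 + 2u + 6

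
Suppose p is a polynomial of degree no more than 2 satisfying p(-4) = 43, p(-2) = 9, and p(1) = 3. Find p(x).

p(x) = 3x^2 + x - 1

Using the Lagrange interpolation formula with nodes -4, -2, 1:
  L_0(x) = (x + 2)(x - 1) / 10
  L_1(x) = (x + 4)(x - 1) / -6
  L_2(x) = (x + 4)(x + 2) / 15
Then p(x) = 43·L_0(x) + 9·L_1(x) + 3·L_2(x).
Expanding and collecting terms gives p(x) = 3x^2 + x - 1.
Check: p(-4) = 43. ✓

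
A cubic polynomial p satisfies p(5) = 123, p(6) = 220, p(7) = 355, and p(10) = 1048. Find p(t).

p(t) = t^3 + t^2 - 5t - 2

Write p(t) = at^3 + bt^2 + ct + d. Substituting each data point gives a linear system:
  125a + 25b + 5c + d = 123
  216a + 36b + 6c + d = 220
  343a + 49b + 7c + d = 355
  1000a + 100b + 10c + d = 1048
Solving the system yields a = 1, b = 1, c = -5, d = -2.
So p(t) = t³ + t² - 5t - 2.
Check: p(7) = 355. ✓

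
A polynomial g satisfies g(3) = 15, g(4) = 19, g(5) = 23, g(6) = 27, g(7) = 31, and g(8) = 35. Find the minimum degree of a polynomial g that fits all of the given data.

Forward differences of the values at n = 3, 4, 5, 6, 7, 8:
  g  : 15  19  23  27  31  35
  Δ  : 4  4  4  4  4
  Δ^2: 0  0  0  0
  Δ^3: 0  0  0
  Δ^4: 0  0
  Δ^5: 0
The first differences are constant (4) and nonzero, while all higher differences vanish, so the minimal degree is 1.

1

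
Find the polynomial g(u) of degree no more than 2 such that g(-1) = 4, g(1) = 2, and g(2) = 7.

g(u) = 2u^2 - u + 1

Using the Lagrange interpolation formula with nodes -1, 1, 2:
  L_0(u) = (u - 1)(u - 2) / 6
  L_1(u) = (u + 1)(u - 2) / -2
  L_2(u) = (u + 1)(u - 1) / 3
Then g(u) = 4·L_0(u) + 2·L_1(u) + 7·L_2(u).
Expanding and collecting terms gives g(u) = 2u² - u + 1.
Check: g(-1) = 4. ✓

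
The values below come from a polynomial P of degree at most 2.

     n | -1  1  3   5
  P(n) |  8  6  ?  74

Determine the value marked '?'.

The 3 known points determine the degree-2 polynomial uniquely.
Write P(n) = an^2 + bn + c. Substituting each data point gives a linear system:
  a - b + c = 8
  a + b + c = 6
  25a + 5b + c = 74
Solving the system yields a = 3, b = -1, c = 4.
So P(n) = 3n^2 - n + 4.
Then P(3) = 28.

28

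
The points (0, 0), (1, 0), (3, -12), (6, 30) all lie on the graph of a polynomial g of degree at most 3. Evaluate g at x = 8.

Using the Lagrange interpolation formula with nodes 0, 1, 3, 6:
  L_0(x) = (x - 1)(x - 3)(x - 6) / -18
  L_1(x) = x(x - 3)(x - 6) / 10
  L_2(x) = x(x - 1)(x - 6) / -18
  L_3(x) = x(x - 1)(x - 3) / 90
Then g(x) = 0·L_0(x) + 0·L_1(x) - 12·L_2(x) + 30·L_3(x).
Expanding and collecting terms gives g(x) = x^3 - 6x^2 + 5x.
Evaluating at x = 8: g(8) = 168.

168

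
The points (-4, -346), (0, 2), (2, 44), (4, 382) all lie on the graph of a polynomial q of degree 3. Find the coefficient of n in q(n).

Write q(n) = an^3 + bn^2 + cn + d. Substituting each data point gives a linear system:
  -64a + 16b - 4c + d = -346
  d = 2
  8a + 4b + 2c + d = 44
  64a + 16b + 4c + d = 382
Solving the system yields a = 6, b = 1, c = -5, d = 2.
So q(n) = 6n³ + n² - 5n + 2.
The coefficient of n is -5.

-5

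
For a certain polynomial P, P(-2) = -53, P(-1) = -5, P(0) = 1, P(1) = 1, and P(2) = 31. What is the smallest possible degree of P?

3

Forward differences of the values at t = -2, -1, 0, 1, 2:
  P  : -53  -5  1  1  31
  Δ  : 48  6  0  30
  Δ^2: -42  -6  30
  Δ^3: 36  36
  Δ^4: 0
The third differences are constant (36) and nonzero, while all higher differences vanish, so the minimal degree is 3.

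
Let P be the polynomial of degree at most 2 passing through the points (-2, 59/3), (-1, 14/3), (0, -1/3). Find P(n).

P(n) = 5n^2 - 1/3

Write P(n) = an^2 + bn + c. Substituting each data point gives a linear system:
  4a - 2b + c = 59/3
  a - b + c = 14/3
  c = -1/3
Solving the system yields a = 5, b = 0, c = -1/3.
So P(n) = 5n^2 - 1/3.
Check: P(-1) = 14/3. ✓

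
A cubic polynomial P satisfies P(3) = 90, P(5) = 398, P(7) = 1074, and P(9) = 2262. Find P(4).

207

Forward differences of the values at x = 3, 5, 7, 9:
  P  : 90  398  1074  2262
  Δ  : 308  676  1188
  Δ^2: 368  512
  Δ^3: 144
The third differences are constant, confirming degree 3.
Interpolating (Newton forward form) and evaluating at x = 4 gives P(4) = 207.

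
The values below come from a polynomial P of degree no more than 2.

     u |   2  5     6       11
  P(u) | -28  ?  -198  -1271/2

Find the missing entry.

-281/2

The 3 known points determine the degree-2 polynomial uniquely.
Write P(u) = au^2 + bu + c. Substituting each data point gives a linear system:
  4a + 2b + c = -28
  36a + 6b + c = -198
  121a + 11b + c = -1271/2
Solving the system yields a = -5, b = -5/2, c = -3.
So P(u) = -5u² - (5/2)u - 3.
Then P(5) = -281/2.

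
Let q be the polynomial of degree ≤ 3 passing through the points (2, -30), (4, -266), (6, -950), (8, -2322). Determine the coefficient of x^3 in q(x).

-5

Write q(x) = ax^3 + bx^2 + cx + d. Substituting each data point gives a linear system:
  8a + 4b + 2c + d = -30
  64a + 16b + 4c + d = -266
  216a + 36b + 6c + d = -950
  512a + 64b + 8c + d = -2322
Solving the system yields a = -5, b = 4, c = -2, d = -2.
So q(x) = -5x^3 + 4x^2 - 2x - 2.
The leading coefficient is -5.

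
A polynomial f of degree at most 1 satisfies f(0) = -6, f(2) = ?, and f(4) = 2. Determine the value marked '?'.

The 2 known points determine the degree-1 polynomial uniquely.
Write f(x) = ax + b. Substituting each data point gives a linear system:
  b = -6
  4a + b = 2
Solving the system yields a = 2, b = -6.
So f(x) = 2x - 6.
Then f(2) = -2.

-2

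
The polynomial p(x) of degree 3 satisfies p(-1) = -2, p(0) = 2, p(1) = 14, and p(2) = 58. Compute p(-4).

Using the Lagrange interpolation formula with nodes -1, 0, 1, 2:
  L_0(x) = x(x - 1)(x - 2) / -6
  L_1(x) = (x + 1)(x - 1)(x - 2) / 2
  L_2(x) = (x + 1)x(x - 2) / -2
  L_3(x) = (x + 1)x(x - 1) / 6
Then p(x) = -2·L_0(x) + 2·L_1(x) + 14·L_2(x) + 58·L_3(x).
Expanding and collecting terms gives p(x) = 4x³ + 4x² + 4x + 2.
Evaluating at x = -4: p(-4) = -206.

-206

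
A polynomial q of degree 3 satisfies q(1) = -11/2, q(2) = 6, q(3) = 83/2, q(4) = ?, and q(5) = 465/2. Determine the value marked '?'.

On equispaced nodes a degree-3 polynomial has vanishing fourth forward difference, so
  q(1) - 4·q(2) + 6·q(3) - 4·q(4) + q(5) = 0.
Substituting the known values and solving for q(4):
  -4·q(4) = -452
  q(4) = 113.

113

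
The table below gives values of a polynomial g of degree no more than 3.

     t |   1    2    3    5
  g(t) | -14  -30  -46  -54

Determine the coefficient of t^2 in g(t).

-6

Write g(t) = at^3 + bt^2 + ct + d. Substituting each data point gives a linear system:
  a + b + c + d = -14
  8a + 4b + 2c + d = -30
  27a + 9b + 3c + d = -46
  125a + 25b + 5c + d = -54
Solving the system yields a = 1, b = -6, c = -5, d = -4.
So g(t) = t^3 - 6t^2 - 5t - 4.
The coefficient of t^2 is -6.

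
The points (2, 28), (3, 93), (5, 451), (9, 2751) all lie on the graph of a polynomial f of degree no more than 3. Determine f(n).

f(n) = 4n^3 - 2n^2 - n + 6

Using the Lagrange interpolation formula with nodes 2, 3, 5, 9:
  L_0(n) = (n - 3)(n - 5)(n - 9) / -21
  L_1(n) = (n - 2)(n - 5)(n - 9) / 12
  L_2(n) = (n - 2)(n - 3)(n - 9) / -24
  L_3(n) = (n - 2)(n - 3)(n - 5) / 168
Then f(n) = 28·L_0(n) + 93·L_1(n) + 451·L_2(n) + 2751·L_3(n).
Expanding and collecting terms gives f(n) = 4n^3 - 2n^2 - n + 6.
Check: f(3) = 93. ✓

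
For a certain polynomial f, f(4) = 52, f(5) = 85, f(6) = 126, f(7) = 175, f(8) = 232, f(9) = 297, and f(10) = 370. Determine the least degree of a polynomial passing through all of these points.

2

Forward differences of the values at s = 4, 5, 6, 7, 8, 9, 10:
  f  : 52  85  126  175  232  297  370
  Δ  : 33  41  49  57  65  73
  Δ^2: 8  8  8  8  8
  Δ^3: 0  0  0  0
  Δ^4: 0  0  0
  Δ^5: 0  0
  Δ^6: 0
The second differences are constant (8) and nonzero, while all higher differences vanish, so the minimal degree is 2.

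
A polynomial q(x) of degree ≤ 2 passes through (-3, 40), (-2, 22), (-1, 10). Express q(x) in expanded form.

q(x) = 3x^2 - 3x + 4

Write q(x) = ax^2 + bx + c. Substituting each data point gives a linear system:
  9a - 3b + c = 40
  4a - 2b + c = 22
  a - b + c = 10
Solving the system yields a = 3, b = -3, c = 4.
So q(x) = 3x² - 3x + 4.
Check: q(-3) = 40. ✓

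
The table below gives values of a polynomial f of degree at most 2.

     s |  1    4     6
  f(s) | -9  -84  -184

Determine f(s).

f(s) = -5s^2 - 4

Write f(s) = as^2 + bs + c. Substituting each data point gives a linear system:
  a + b + c = -9
  16a + 4b + c = -84
  36a + 6b + c = -184
Solving the system yields a = -5, b = 0, c = -4.
So f(s) = -5s² - 4.
Check: f(1) = -9. ✓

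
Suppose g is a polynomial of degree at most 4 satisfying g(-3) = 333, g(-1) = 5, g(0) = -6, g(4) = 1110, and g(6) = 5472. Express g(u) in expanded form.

g(u) = 4u^4 + u^3 + 3u^2 - 5u - 6

Write g(u) = au^4 + bu^3 + cu^2 + du + e. Substituting each data point gives a linear system:
  81a - 27b + 9c - 3d + e = 333
  a - b + c - d + e = 5
  e = -6
  256a + 64b + 16c + 4d + e = 1110
  1296a + 216b + 36c + 6d + e = 5472
Solving the system yields a = 4, b = 1, c = 3, d = -5, e = -6.
So g(u) = 4u^4 + u^3 + 3u^2 - 5u - 6.
Check: g(-1) = 5. ✓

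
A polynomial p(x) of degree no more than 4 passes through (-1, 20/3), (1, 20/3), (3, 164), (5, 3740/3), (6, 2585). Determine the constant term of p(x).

Write p(x) = ax^4 + bx^3 + cx^2 + dx + e. Substituting each data point gives a linear system:
  a - b + c - d + e = 20/3
  a + b + c + d + e = 20/3
  81a + 27b + 9c + 3d + e = 164
  625a + 125b + 25c + 5d + e = 3740/3
  1296a + 216b + 36c + 6d + e = 2585
Solving the system yields a = 2, b = 0, c = -1/3, d = 0, e = 5.
So p(x) = 2x^4 - (1/3)x^2 + 5.
The constant term is 5.

5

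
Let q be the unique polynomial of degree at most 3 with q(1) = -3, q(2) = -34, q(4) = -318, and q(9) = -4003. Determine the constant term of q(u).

Write q(u) = au^3 + bu^2 + cu + d. Substituting each data point gives a linear system:
  a + b + c + d = -3
  8a + 4b + 2c + d = -34
  64a + 16b + 4c + d = -318
  729a + 81b + 9c + d = -4003
Solving the system yields a = -6, b = 5, c = -4, d = 2.
So q(u) = -6u^3 + 5u^2 - 4u + 2.
The constant term is 2.

2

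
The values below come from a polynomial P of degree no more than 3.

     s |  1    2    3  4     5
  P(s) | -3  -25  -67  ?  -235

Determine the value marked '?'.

-135

The 4 known points determine the degree-3 polynomial uniquely.
Write P(s) = as^3 + bs^2 + cs + d. Substituting each data point gives a linear system:
  a + b + c + d = -3
  8a + 4b + 2c + d = -25
  27a + 9b + 3c + d = -67
  125a + 25b + 5c + d = -235
Solving the system yields a = -1, b = -4, c = -3, d = 5.
So P(s) = -s³ - 4s² - 3s + 5.
Then P(4) = -135.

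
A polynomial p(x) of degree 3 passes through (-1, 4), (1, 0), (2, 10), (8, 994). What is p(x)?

Using the Lagrange interpolation formula with nodes -1, 1, 2, 8:
  L_0(x) = (x - 1)(x - 2)(x - 8) / -54
  L_1(x) = (x + 1)(x - 2)(x - 8) / 14
  L_2(x) = (x + 1)(x - 1)(x - 8) / -18
  L_3(x) = (x + 1)(x - 1)(x - 2) / 378
Then p(x) = 4·L_0(x) + 0·L_1(x) + 10·L_2(x) + 994·L_3(x).
Expanding and collecting terms gives p(x) = 2x^3 - 4x + 2.
Check: p(2) = 10. ✓

p(x) = 2x^3 - 4x + 2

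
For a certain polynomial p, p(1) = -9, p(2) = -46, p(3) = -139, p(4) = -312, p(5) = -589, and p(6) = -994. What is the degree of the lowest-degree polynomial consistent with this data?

3

Forward differences of the values at s = 1, 2, 3, 4, 5, 6:
  p  : -9  -46  -139  -312  -589  -994
  Δ  : -37  -93  -173  -277  -405
  Δ^2: -56  -80  -104  -128
  Δ^3: -24  -24  -24
  Δ^4: 0  0
  Δ^5: 0
The third differences are constant (-24) and nonzero, while all higher differences vanish, so the minimal degree is 3.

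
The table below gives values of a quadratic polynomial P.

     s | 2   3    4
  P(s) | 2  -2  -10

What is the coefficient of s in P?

Write P(s) = as^2 + bs + c. Substituting each data point gives a linear system:
  4a + 2b + c = 2
  9a + 3b + c = -2
  16a + 4b + c = -10
Solving the system yields a = -2, b = 6, c = -2.
So P(s) = -2s^2 + 6s - 2.
The coefficient of s is 6.

6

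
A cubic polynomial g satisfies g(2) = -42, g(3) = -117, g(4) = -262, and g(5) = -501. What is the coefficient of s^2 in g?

Write g(s) = as^3 + bs^2 + cs + d. Substituting each data point gives a linear system:
  8a + 4b + 2c + d = -42
  27a + 9b + 3c + d = -117
  64a + 16b + 4c + d = -262
  125a + 25b + 5c + d = -501
Solving the system yields a = -4, b = 1, c = -4, d = -6.
So g(s) = -4s^3 + s^2 - 4s - 6.
The coefficient of s^2 is 1.

1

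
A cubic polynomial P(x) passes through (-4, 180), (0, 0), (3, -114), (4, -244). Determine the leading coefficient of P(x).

Write P(x) = ax^3 + bx^2 + cx + d. Substituting each data point gives a linear system:
  -64a + 16b - 4c + d = 180
  d = 0
  27a + 9b + 3c + d = -114
  64a + 16b + 4c + d = -244
Solving the system yields a = -3, b = -2, c = -5, d = 0.
So P(x) = -3x^3 - 2x^2 - 5x.
The leading coefficient is -3.

-3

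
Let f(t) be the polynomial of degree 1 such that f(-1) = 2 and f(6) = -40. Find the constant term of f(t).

-4

Write f(t) = at + b. Substituting each data point gives a linear system:
  -a + b = 2
  6a + b = -40
Solving the system yields a = -6, b = -4.
So f(t) = -6t - 4.
The constant term is -4.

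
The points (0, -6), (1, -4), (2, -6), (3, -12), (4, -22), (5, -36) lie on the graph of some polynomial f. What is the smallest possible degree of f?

2

Forward differences of the values at s = 0, 1, 2, 3, 4, 5:
  f  : -6  -4  -6  -12  -22  -36
  Δ  : 2  -2  -6  -10  -14
  Δ^2: -4  -4  -4  -4
  Δ^3: 0  0  0
  Δ^4: 0  0
  Δ^5: 0
The second differences are constant (-4) and nonzero, while all higher differences vanish, so the minimal degree is 2.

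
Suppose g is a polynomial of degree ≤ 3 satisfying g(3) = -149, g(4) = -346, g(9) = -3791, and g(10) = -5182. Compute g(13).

-11299

Using the Lagrange interpolation formula with nodes 3, 4, 9, 10:
  L_0(n) = (n - 4)(n - 9)(n - 10) / -42
  L_1(n) = (n - 3)(n - 9)(n - 10) / 30
  L_2(n) = (n - 3)(n - 4)(n - 10) / -30
  L_3(n) = (n - 3)(n - 4)(n - 9) / 42
Then g(n) = -149·L_0(n) - 346·L_1(n) - 3791·L_2(n) - 5182·L_3(n).
Expanding and collecting terms gives g(n) = -5n^3 - 2n^2 + 2n - 2.
Evaluating at n = 13: g(13) = -11299.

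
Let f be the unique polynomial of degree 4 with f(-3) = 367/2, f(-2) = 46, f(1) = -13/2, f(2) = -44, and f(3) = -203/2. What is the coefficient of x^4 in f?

1

Write f(x) = ax^4 + bx^3 + cx^2 + dx + e. Substituting each data point gives a linear system:
  81a - 27b + 9c - 3d + e = 367/2
  16a - 8b + 4c - 2d + e = 46
  a + b + c + d + e = -13/2
  16a + 8b + 4c + 2d + e = -44
  81a + 27b + 9c + 3d + e = -203/2
Solving the system yields a = 1, b = -5, c = -5, d = -5/2, e = 5.
So f(x) = x^4 - 5x^3 - 5x^2 - (5/2)x + 5.
The leading coefficient is 1.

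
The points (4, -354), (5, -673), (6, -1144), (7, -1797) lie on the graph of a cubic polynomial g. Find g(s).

g(s) = -5s^3 - s^2 - 5s + 2

Using the Lagrange interpolation formula with nodes 4, 5, 6, 7:
  L_0(s) = (s - 5)(s - 6)(s - 7) / -6
  L_1(s) = (s - 4)(s - 6)(s - 7) / 2
  L_2(s) = (s - 4)(s - 5)(s - 7) / -2
  L_3(s) = (s - 4)(s - 5)(s - 6) / 6
Then g(s) = -354·L_0(s) - 673·L_1(s) - 1144·L_2(s) - 1797·L_3(s).
Expanding and collecting terms gives g(s) = -5s^3 - s^2 - 5s + 2.
Check: g(6) = -1144. ✓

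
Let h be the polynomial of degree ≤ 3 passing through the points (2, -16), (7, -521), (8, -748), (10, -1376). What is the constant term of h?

4

Write h(x) = ax^3 + bx^2 + cx + d. Substituting each data point gives a linear system:
  8a + 4b + 2c + d = -16
  343a + 49b + 7c + d = -521
  512a + 64b + 8c + d = -748
  1000a + 100b + 10c + d = -1376
Solving the system yields a = -1, b = -4, c = 2, d = 4.
So h(x) = -x³ - 4x² + 2x + 4.
The constant term is 4.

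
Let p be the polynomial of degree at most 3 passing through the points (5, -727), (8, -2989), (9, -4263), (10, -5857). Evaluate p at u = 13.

-12919

Using the Lagrange interpolation formula with nodes 5, 8, 9, 10:
  L_0(u) = (u - 8)(u - 9)(u - 10) / -60
  L_1(u) = (u - 5)(u - 9)(u - 10) / 6
  L_2(u) = (u - 5)(u - 8)(u - 10) / -4
  L_3(u) = (u - 5)(u - 8)(u - 9) / 10
Then p(u) = -727·L_0(u) - 2989·L_1(u) - 4263·L_2(u) - 5857·L_3(u).
Expanding and collecting terms gives p(u) = -6u^3 + 2u^2 - 6u + 3.
Evaluating at u = 13: p(13) = -12919.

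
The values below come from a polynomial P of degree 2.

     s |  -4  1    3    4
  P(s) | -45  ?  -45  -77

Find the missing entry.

The 3 known points determine the degree-2 polynomial uniquely.
Write P(s) = as^2 + bs + c. Substituting each data point gives a linear system:
  16a - 4b + c = -45
  9a + 3b + c = -45
  16a + 4b + c = -77
Solving the system yields a = -4, b = -4, c = 3.
So P(s) = -4s^2 - 4s + 3.
Then P(1) = -5.

-5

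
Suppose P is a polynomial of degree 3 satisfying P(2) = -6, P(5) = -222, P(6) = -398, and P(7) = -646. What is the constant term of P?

-2

Write P(u) = au^3 + bu^2 + cu + d. Substituting each data point gives a linear system:
  8a + 4b + 2c + d = -6
  125a + 25b + 5c + d = -222
  216a + 36b + 6c + d = -398
  343a + 49b + 7c + d = -646
Solving the system yields a = -2, b = 0, c = 6, d = -2.
So P(u) = -2u³ + 6u - 2.
The constant term is -2.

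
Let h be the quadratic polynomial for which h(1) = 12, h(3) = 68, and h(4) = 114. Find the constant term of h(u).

Write h(u) = au^2 + bu + c. Substituting each data point gives a linear system:
  a + b + c = 12
  9a + 3b + c = 68
  16a + 4b + c = 114
Solving the system yields a = 6, b = 4, c = 2.
So h(u) = 6u^2 + 4u + 2.
The constant term is 2.

2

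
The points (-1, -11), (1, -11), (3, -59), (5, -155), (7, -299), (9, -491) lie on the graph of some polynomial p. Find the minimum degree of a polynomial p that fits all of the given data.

2

Forward differences of the values at t = -1, 1, 3, 5, 7, 9:
  p  : -11  -11  -59  -155  -299  -491
  Δ  : 0  -48  -96  -144  -192
  Δ^2: -48  -48  -48  -48
  Δ^3: 0  0  0
  Δ^4: 0  0
  Δ^5: 0
The second differences are constant (-48) and nonzero, while all higher differences vanish, so the minimal degree is 2.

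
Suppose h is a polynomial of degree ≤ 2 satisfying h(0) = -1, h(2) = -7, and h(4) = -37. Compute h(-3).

-37

Write h(s) = as^2 + bs + c. Substituting each data point gives a linear system:
  c = -1
  4a + 2b + c = -7
  16a + 4b + c = -37
Solving the system yields a = -3, b = 3, c = -1.
So h(s) = -3s^2 + 3s - 1.
Then h(-3) = -37.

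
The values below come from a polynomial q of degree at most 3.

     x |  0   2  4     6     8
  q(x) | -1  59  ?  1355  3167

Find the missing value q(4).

415

The 4 known points determine the degree-3 polynomial uniquely.
Write q(x) = ax^3 + bx^2 + cx + d. Substituting each data point gives a linear system:
  d = -1
  8a + 4b + 2c + d = 59
  216a + 36b + 6c + d = 1355
  512a + 64b + 8c + d = 3167
Solving the system yields a = 6, b = 1, c = 4, d = -1.
So q(x) = 6x^3 + x^2 + 4x - 1.
Then q(4) = 415.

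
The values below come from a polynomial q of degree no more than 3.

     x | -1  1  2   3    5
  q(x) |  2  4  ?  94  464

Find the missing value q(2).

26

The 4 known points determine the degree-3 polynomial uniquely.
Write q(x) = ax^3 + bx^2 + cx + d. Substituting each data point gives a linear system:
  -a + b - c + d = 2
  a + b + c + d = 4
  27a + 9b + 3c + d = 94
  125a + 25b + 5c + d = 464
Solving the system yields a = 4, b = -1, c = -3, d = 4.
So q(x) = 4x³ - x² - 3x + 4.
Then q(2) = 26.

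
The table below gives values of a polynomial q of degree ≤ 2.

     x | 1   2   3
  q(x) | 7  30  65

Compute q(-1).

Using the Lagrange interpolation formula with nodes 1, 2, 3:
  L_0(x) = (x - 2)(x - 3) / 2
  L_1(x) = (x - 1)(x - 3) / -1
  L_2(x) = (x - 1)(x - 2) / 2
Then q(x) = 7·L_0(x) + 30·L_1(x) + 65·L_2(x).
Expanding and collecting terms gives q(x) = 6x^2 + 5x - 4.
Evaluating at x = -1: q(-1) = -3.

-3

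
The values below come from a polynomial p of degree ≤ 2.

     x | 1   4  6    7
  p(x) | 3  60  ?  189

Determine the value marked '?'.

The 3 known points determine the degree-2 polynomial uniquely.
Write p(x) = ax^2 + bx + c. Substituting each data point gives a linear system:
  a + b + c = 3
  16a + 4b + c = 60
  49a + 7b + c = 189
Solving the system yields a = 4, b = -1, c = 0.
So p(x) = 4x² - x.
Then p(6) = 138.

138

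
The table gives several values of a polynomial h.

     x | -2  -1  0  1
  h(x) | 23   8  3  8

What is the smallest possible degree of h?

2

Forward differences of the values at x = -2, -1, 0, 1:
  h  : 23  8  3  8
  Δ  : -15  -5  5
  Δ^2: 10  10
  Δ^3: 0
The second differences are constant (10) and nonzero, while all higher differences vanish, so the minimal degree is 2.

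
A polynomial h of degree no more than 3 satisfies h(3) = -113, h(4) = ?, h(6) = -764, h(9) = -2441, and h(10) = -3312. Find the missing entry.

-246

The 4 known points determine the degree-3 polynomial uniquely.
Write h(u) = au^3 + bu^2 + cu + d. Substituting each data point gives a linear system:
  27a + 9b + 3c + d = -113
  216a + 36b + 6c + d = -764
  729a + 81b + 9c + d = -2441
  1000a + 100b + 10c + d = -3312
Solving the system yields a = -3, b = -3, c = -1, d = -2.
So h(u) = -3u^3 - 3u^2 - u - 2.
Then h(4) = -246.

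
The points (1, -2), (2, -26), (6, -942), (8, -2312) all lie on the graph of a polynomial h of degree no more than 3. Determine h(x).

Using the Lagrange interpolation formula with nodes 1, 2, 6, 8:
  L_0(x) = (x - 2)(x - 6)(x - 8) / -35
  L_1(x) = (x - 1)(x - 6)(x - 8) / 24
  L_2(x) = (x - 1)(x - 2)(x - 8) / -40
  L_3(x) = (x - 1)(x - 2)(x - 6) / 84
Then h(x) = -2·L_0(x) - 26·L_1(x) - 942·L_2(x) - 2312·L_3(x).
Expanding and collecting terms gives h(x) = -5x^3 + 4x^2 - x.
Check: h(8) = -2312. ✓

h(x) = -5x^3 + 4x^2 - x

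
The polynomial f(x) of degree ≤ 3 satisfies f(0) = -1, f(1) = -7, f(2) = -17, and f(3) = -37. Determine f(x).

Write f(x) = ax^3 + bx^2 + cx + d. Substituting each data point gives a linear system:
  d = -1
  a + b + c + d = -7
  8a + 4b + 2c + d = -17
  27a + 9b + 3c + d = -37
Solving the system yields a = -1, b = 1, c = -6, d = -1.
So f(x) = -x^3 + x^2 - 6x - 1.
Check: f(3) = -37. ✓

f(x) = -x^3 + x^2 - 6x - 1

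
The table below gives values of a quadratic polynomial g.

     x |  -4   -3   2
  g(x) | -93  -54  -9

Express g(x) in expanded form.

Write g(x) = ax^2 + bx + c. Substituting each data point gives a linear system:
  16a - 4b + c = -93
  9a - 3b + c = -54
  4a + 2b + c = -9
Solving the system yields a = -5, b = 4, c = 3.
So g(x) = -5x^2 + 4x + 3.
Check: g(-3) = -54. ✓

g(x) = -5x^2 + 4x + 3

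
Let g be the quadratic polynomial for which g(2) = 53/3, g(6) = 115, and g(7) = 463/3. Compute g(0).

Write g(n) = an^2 + bn + c. Substituting each data point gives a linear system:
  4a + 2b + c = 53/3
  36a + 6b + c = 115
  49a + 7b + c = 463/3
Solving the system yields a = 3, b = 1/3, c = 5.
So g(n) = 3n² + (1/3)n + 5.
Then g(0) = 5.

5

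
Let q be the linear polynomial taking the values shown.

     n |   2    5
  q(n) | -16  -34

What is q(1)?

Write q(n) = an + b. Substituting each data point gives a linear system:
  2a + b = -16
  5a + b = -34
Solving the system yields a = -6, b = -4.
So q(n) = -6n - 4.
Then q(1) = -10.

-10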